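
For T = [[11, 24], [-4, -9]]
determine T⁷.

tr T = 2 and det T = -3, so the characteristic polynomial is λ² − (2)λ + (-3) with roots -1 and 3.
Eigenvectors give P = [[2, 3], [-1, -1]] with P⁻¹ = [[-1, -3], [1, 2]], and T = P·diag(-1, 3)·P⁻¹.
Then T⁷ = P·diag(-1, 2187)·P⁻¹ = [[-2, 6561], [1, -2187]] · [[-1, -3], [1, 2]] = [[6563, 13128], [-2188, -4377]].

[[6563, 13128], [-2188, -4377]]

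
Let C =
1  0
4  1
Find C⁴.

C = I + N where N = [[0, 0], [4, 0]] is strictly lower-triangular, so N² = 0.
(I + N)⁴ = I + 4·N = [[1, 0], [16, 1]].

[[1, 0], [16, 1]]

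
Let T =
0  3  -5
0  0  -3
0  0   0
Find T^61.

T is strictly triangular, hence nilpotent: T^3 = 0, so T^61 = 0.

[[0, 0, 0], [0, 0, 0], [0, 0, 0]]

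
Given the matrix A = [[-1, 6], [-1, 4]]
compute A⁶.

tr A = 3 and det A = 2, so the characteristic polynomial is λ² − (3)λ + (2) with roots 1 and 2.
Eigenvectors give P = [[-3, 2], [-1, 1]] with P⁻¹ = [[-1, 2], [-1, 3]], and A = P·diag(1, 2)·P⁻¹.
Then A⁶ = P·diag(1, 64)·P⁻¹ = [[-3, 128], [-1, 64]] · [[-1, 2], [-1, 3]] = [[-125, 378], [-63, 190]].

[[-125, 378], [-63, 190]]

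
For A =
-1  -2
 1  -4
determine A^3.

A^2 = [[-1, 10], [-5, 14]]
A^3 = [[11, -38], [19, -46]]

[[11, -38], [19, -46]]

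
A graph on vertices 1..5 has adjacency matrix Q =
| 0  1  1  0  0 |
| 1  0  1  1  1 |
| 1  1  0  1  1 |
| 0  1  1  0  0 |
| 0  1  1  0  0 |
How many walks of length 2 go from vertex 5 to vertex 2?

The number of length-2 walks from vertex 5 to vertex 2 is entry (5,2) of Q², where Q is the adjacency matrix.
Q² = [[2, 1, 1, 2, 2], [1, 4, 3, 1, 1], [1, 3, 4, 1, 1], [2, 1, 1, 2, 2], [2, 1, 1, 2, 2]]

1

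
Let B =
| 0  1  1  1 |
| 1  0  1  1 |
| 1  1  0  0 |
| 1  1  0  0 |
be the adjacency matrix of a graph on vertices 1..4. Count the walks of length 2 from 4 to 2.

The number of length-2 walks from vertex 4 to vertex 2 is entry (4,2) of B^2, where B is the adjacency matrix.
B^2 = [[3, 2, 1, 1], [2, 3, 1, 1], [1, 1, 2, 2], [1, 1, 2, 2]]

1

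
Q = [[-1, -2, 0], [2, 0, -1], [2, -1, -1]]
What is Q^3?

Q^2 = [[-3, 2, 2], [-4, -3, 1], [-6, -3, 2]]
Q^3 = [[11, 4, -4], [0, 7, 2], [4, 10, 1]]

[[11, 4, -4], [0, 7, 2], [4, 10, 1]]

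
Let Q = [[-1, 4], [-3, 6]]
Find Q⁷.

[[-6049, 8236], [-6177, 8364]]

tr Q = 5 and det Q = 6, so the characteristic polynomial is λ² − (5)λ + (6) with roots 2 and 3.
Eigenvectors give P = [[4, 1], [3, 1]] with P⁻¹ = [[1, -1], [-3, 4]], and Q = P·diag(2, 3)·P⁻¹.
Then Q⁷ = P·diag(128, 2187)·P⁻¹ = [[512, 2187], [384, 2187]] · [[1, -1], [-3, 4]] = [[-6049, 8236], [-6177, 8364]].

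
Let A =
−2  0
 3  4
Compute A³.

[[−8, 0], [36, 64]]

A² = [[4, 0], [6, 16]]
A³ = [[−8, 0], [36, 64]]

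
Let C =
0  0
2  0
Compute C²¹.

[[0, 0], [0, 0]]

C is strictly triangular, hence nilpotent: C² = 0, so C²¹ = 0.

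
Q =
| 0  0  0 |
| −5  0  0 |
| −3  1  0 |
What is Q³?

Q is strictly triangular, hence nilpotent: Q³ = 0, so Q³ = 0.

[[0, 0, 0], [0, 0, 0], [0, 0, 0]]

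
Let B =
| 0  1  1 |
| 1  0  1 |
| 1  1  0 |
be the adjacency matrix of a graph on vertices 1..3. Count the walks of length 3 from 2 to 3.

3

The number of length-3 walks from vertex 2 to vertex 3 is entry (2,3) of B³, where B is the adjacency matrix.
B² = [[2, 1, 1], [1, 2, 1], [1, 1, 2]]
B³ = [[2, 3, 3], [3, 2, 3], [3, 3, 2]]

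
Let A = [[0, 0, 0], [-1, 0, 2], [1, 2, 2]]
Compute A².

[[0, 0, 0], [2, 4, 4], [0, 4, 8]]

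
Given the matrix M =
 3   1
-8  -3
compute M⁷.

M² = I (check: tr M = 0 and det M = -1), so M⁷ = M since 7 is odd.

[[3, 1], [-8, -3]]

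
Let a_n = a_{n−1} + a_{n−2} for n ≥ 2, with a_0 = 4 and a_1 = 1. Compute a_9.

With companion matrix M = [[1, 1], [1, 0]], [a_n, a_{n−1}]ᵀ = M·[a_{n−1}, a_{n−2}]ᵀ, so [a_9, a_8]ᵀ = M⁸·[a_1, a_0]ᵀ.
M⁸ = [[34, 21], [21, 13]], giving [a_9, a_8]ᵀ = [[118], [73]].

118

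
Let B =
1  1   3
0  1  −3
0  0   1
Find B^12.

[[1, 12, −162], [0, 1, −36], [0, 0, 1]]

B = I + N where N = [[0, 1, 3], [0, 0, −3], [0, 0, 0]] is strictly upper-triangular, so N^3 = 0.
(I + N)^12 = I + 12·N + 66·N^2 = [[1, 12, −162], [0, 1, −36], [0, 0, 1]].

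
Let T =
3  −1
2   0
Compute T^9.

[[1023, −511], [1022, −510]]

tr T = 3 and det T = 2, so the characteristic polynomial is λ² − (3)λ + (2) with roots 2 and 1.
Eigenvectors give P = [[1, −1], [1, −2]] with P⁻¹ = [[2, −1], [1, −1]], and T = P·diag(2, 1)·P⁻¹.
Then T^9 = P·diag(512, 1)·P⁻¹ = [[512, −1], [512, −2]] · [[2, −1], [1, −1]] = [[1023, −511], [1022, −510]].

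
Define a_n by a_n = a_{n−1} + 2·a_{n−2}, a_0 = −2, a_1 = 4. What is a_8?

With companion matrix T = [[1, 2], [1, 0]], [a_n, a_{n−1}]ᵀ = T·[a_{n−1}, a_{n−2}]ᵀ, so [a_8, a_7]ᵀ = T⁷·[a_1, a_0]ᵀ.
T⁷ = [[85, 86], [43, 42]], giving [a_8, a_7]ᵀ = [[168], [88]].

168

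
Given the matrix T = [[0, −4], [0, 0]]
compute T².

[[0, 0], [0, 0]]

T is strictly triangular, hence nilpotent: T² = 0, so T² = 0.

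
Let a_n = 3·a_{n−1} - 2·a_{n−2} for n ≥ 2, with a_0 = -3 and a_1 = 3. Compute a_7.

759

With companion matrix B = [[3, -2], [1, 0]], [a_n, a_{n−1}]ᵀ = B·[a_{n−1}, a_{n−2}]ᵀ, so [a_7, a_6]ᵀ = B⁶·[a_1, a_0]ᵀ.
B⁶ = [[127, -126], [63, -62]], giving [a_7, a_6]ᵀ = [[759], [375]].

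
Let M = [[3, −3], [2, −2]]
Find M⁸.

[[3, −3], [2, −2]]

M² = M (a projection; rank 1, trace 1), so M⁸ = M.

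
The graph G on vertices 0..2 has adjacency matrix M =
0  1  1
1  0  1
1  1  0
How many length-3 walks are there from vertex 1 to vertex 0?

The number of length-3 walks from vertex 1 to vertex 0 is entry (1,0) of M³, where M is the adjacency matrix.
M² = [[2, 1, 1], [1, 2, 1], [1, 1, 2]]
M³ = [[2, 3, 3], [3, 2, 3], [3, 3, 2]]

3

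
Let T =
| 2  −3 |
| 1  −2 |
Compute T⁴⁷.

T² = I (check: tr T = 0 and det T = −1), so T⁴⁷ = T since 47 is odd.

[[2, −3], [1, −2]]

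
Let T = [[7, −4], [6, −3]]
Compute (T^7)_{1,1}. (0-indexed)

tr T = 4 and det T = 3, so the characteristic polynomial is λ² − (4)λ + (3) with roots 1 and 3.
Eigenvectors give P = [[−2, −1], [−3, −1]] with P⁻¹ = [[1, −1], [−3, 2]], and T = P·diag(1, 3)·P⁻¹.
Then T^7 = P·diag(1, 2187)·P⁻¹ = [[−2, −2187], [−3, −2187]] · [[1, −1], [−3, 2]] = [[6559, −4372], [6558, −4371]].

−4371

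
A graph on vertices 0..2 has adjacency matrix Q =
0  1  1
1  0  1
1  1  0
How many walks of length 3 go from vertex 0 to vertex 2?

The number of length-3 walks from vertex 0 to vertex 2 is entry (0,2) of Q^3, where Q is the adjacency matrix.
Q^2 = [[2, 1, 1], [1, 2, 1], [1, 1, 2]]
Q^3 = [[2, 3, 3], [3, 2, 3], [3, 3, 2]]

3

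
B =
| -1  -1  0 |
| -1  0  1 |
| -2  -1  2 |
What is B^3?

[[-1, -1, -1], [-3, -1, 4], [-5, -2, 6]]

B^2 = [[2, 1, -1], [-1, 0, 2], [-1, 0, 3]]
B^3 = [[-1, -1, -1], [-3, -1, 4], [-5, -2, 6]]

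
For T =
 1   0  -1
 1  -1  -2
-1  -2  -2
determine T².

[[2, 2, 1], [2, 5, 5], [-1, 6, 9]]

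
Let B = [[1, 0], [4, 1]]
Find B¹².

[[1, 0], [48, 1]]

B = I + N where N = [[0, 0], [4, 0]] is strictly lower-triangular, so N² = 0.
(I + N)¹² = I + 12·N = [[1, 0], [48, 1]].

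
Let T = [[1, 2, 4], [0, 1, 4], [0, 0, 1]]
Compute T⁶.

[[1, 12, 144], [0, 1, 24], [0, 0, 1]]

T = I + N where N = [[0, 2, 4], [0, 0, 4], [0, 0, 0]] is strictly upper-triangular, so N³ = 0.
(I + N)⁶ = I + 6·N + 15·N² = [[1, 12, 144], [0, 1, 24], [0, 0, 1]].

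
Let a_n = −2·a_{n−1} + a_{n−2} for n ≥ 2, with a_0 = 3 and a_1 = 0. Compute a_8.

With companion matrix Q = [[−2, 1], [1, 0]], [a_n, a_{n−1}]ᵀ = Q·[a_{n−1}, a_{n−2}]ᵀ, so [a_8, a_7]ᵀ = Q⁷·[a_1, a_0]ᵀ.
Q⁷ = [[−408, 169], [169, −70]], giving [a_8, a_7]ᵀ = [[507], [−210]].

507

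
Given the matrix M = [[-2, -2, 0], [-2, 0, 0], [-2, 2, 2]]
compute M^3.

[[-24, -16, 0], [-16, -8, 0], [-16, 16, 8]]

M^2 = [[8, 4, 0], [4, 4, 0], [-4, 8, 4]]
M^3 = [[-24, -16, 0], [-16, -8, 0], [-16, 16, 8]]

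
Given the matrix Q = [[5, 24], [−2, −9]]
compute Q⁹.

tr Q = −4 and det Q = 3, so the characteristic polynomial is λ² − (−4)λ + (3) with roots −1 and −3.
Eigenvectors give P = [[4, 3], [−1, −1]] with P⁻¹ = [[1, 3], [−1, −4]], and Q = P·diag(−1, −3)·P⁻¹.
Then Q⁹ = P·diag(−1, −19683)·P⁻¹ = [[−4, −59049], [1, 19683]] · [[1, 3], [−1, −4]] = [[59045, 236184], [−19682, −78729]].

[[59045, 236184], [−19682, −78729]]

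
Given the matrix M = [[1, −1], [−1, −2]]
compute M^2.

[[2, 1], [1, 5]]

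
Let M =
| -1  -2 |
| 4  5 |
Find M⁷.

[[-2185, -2186], [4372, 4373]]

tr M = 4 and det M = 3, so the characteristic polynomial is λ² − (4)λ + (3) with roots 1 and 3.
Eigenvectors give P = [[-1, -1], [1, 2]] with P⁻¹ = [[-2, -1], [1, 1]], and M = P·diag(1, 3)·P⁻¹.
Then M⁷ = P·diag(1, 2187)·P⁻¹ = [[-1, -2187], [1, 4374]] · [[-2, -1], [1, 1]] = [[-2185, -2186], [4372, 4373]].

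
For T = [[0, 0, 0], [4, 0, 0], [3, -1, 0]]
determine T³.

T is strictly triangular, hence nilpotent: T³ = 0, so T³ = 0.

[[0, 0, 0], [0, 0, 0], [0, 0, 0]]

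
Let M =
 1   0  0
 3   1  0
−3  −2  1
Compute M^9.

[[1, 0, 0], [27, 1, 0], [−243, −18, 1]]

M = I + N where N = [[0, 0, 0], [3, 0, 0], [−3, −2, 0]] is strictly lower-triangular, so N^3 = 0.
(I + N)^9 = I + 9·N + 36·N^2 = [[1, 0, 0], [27, 1, 0], [−243, −18, 1]].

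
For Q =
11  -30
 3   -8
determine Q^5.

[[311, -930], [93, -278]]

tr Q = 3 and det Q = 2, so the characteristic polynomial is λ² − (3)λ + (2) with roots 2 and 1.
Eigenvectors give P = [[-10, -3], [-3, -1]] with P⁻¹ = [[-1, 3], [3, -10]], and Q = P·diag(2, 1)·P⁻¹.
Then Q^5 = P·diag(32, 1)·P⁻¹ = [[-320, -3], [-96, -1]] · [[-1, 3], [3, -10]] = [[311, -930], [93, -278]].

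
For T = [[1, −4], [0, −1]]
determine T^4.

[[1, 0], [0, 1]]

T² = I (check: tr T = 0 and det T = −1), so T^4 = I since 4 is even.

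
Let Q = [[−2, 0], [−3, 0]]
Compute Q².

[[4, 0], [6, 0]]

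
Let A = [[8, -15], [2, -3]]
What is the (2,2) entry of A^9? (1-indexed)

tr A = 5 and det A = 6, so the characteristic polynomial is λ² − (5)λ + (6) with roots 2 and 3.
Eigenvectors give P = [[5, 3], [2, 1]] with P⁻¹ = [[-1, 3], [2, -5]], and A = P·diag(2, 3)·P⁻¹.
Then A^9 = P·diag(512, 19683)·P⁻¹ = [[2560, 59049], [1024, 19683]] · [[-1, 3], [2, -5]] = [[115538, -287565], [38342, -95343]].

-95343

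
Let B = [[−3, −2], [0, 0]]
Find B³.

[[−27, −18], [0, 0]]

B² = [[9, 6], [0, 0]]
B³ = [[−27, −18], [0, 0]]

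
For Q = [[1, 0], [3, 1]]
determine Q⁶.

Q = I + N where N = [[0, 0], [3, 0]] is strictly lower-triangular, so N² = 0.
(I + N)⁶ = I + 6·N = [[1, 0], [18, 1]].

[[1, 0], [18, 1]]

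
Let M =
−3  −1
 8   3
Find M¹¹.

M² = I (check: tr M = 0 and det M = −1), so M¹¹ = M since 11 is odd.

[[−3, −1], [8, 3]]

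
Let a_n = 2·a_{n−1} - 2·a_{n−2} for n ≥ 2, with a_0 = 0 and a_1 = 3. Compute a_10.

With companion matrix A = [[2, -2], [1, 0]], [a_n, a_{n−1}]ᵀ = A·[a_{n−1}, a_{n−2}]ᵀ, so [a_10, a_9]ᵀ = A^9·[a_1, a_0]ᵀ.
A^9 = [[32, -32], [16, 0]], giving [a_10, a_9]ᵀ = [[96], [48]].

96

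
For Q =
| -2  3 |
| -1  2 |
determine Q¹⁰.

Q² = I (check: tr Q = 0 and det Q = -1), so Q¹⁰ = I since 10 is even.

[[1, 0], [0, 1]]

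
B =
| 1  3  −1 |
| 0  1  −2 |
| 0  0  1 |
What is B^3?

[[1, 9, −21], [0, 1, −6], [0, 0, 1]]

B = I + N where N = [[0, 3, −1], [0, 0, −2], [0, 0, 0]] is strictly upper-triangular, so N^3 = 0.
(I + N)^3 = I + 3·N + 3·N^2 = [[1, 9, −21], [0, 1, −6], [0, 0, 1]].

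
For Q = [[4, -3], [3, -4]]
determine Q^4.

Q^2 = [[7, 0], [0, 7]]
Q^3 = [[28, -21], [21, -28]]
Q^4 = [[49, 0], [0, 49]]

[[49, 0], [0, 49]]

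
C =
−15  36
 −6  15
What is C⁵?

[[−1215, 2916], [−486, 1215]]

tr C = 0 and det C = −9, so the characteristic polynomial is λ² − (0)λ + (−9) with roots −3 and 3.
Eigenvectors give P = [[−3, 2], [−1, 1]] with P⁻¹ = [[−1, 2], [−1, 3]], and C = P·diag(−3, 3)·P⁻¹.
Then C⁵ = P·diag(−243, 243)·P⁻¹ = [[729, 486], [243, 243]] · [[−1, 2], [−1, 3]] = [[−1215, 2916], [−486, 1215]].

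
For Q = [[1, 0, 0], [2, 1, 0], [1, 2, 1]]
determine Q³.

Q = I + N where N = [[0, 0, 0], [2, 0, 0], [1, 2, 0]] is strictly lower-triangular, so N³ = 0.
(I + N)³ = I + 3·N + 3·N² = [[1, 0, 0], [6, 1, 0], [15, 6, 1]].

[[1, 0, 0], [6, 1, 0], [15, 6, 1]]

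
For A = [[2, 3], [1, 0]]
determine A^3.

[[20, 21], [7, 6]]

A^2 = [[7, 6], [2, 3]]
A^3 = [[20, 21], [7, 6]]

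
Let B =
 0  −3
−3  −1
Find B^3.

[[−9, −30], [−30, −19]]

B^2 = [[9, 3], [3, 10]]
B^3 = [[−9, −30], [−30, −19]]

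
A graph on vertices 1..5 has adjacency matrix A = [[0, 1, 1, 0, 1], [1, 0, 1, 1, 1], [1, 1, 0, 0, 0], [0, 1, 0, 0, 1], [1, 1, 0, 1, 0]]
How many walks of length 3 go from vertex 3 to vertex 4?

3

The number of length-3 walks from vertex 3 to vertex 4 is entry (3,4) of A^3, where A is the adjacency matrix.
A^2 = [[3, 2, 1, 2, 1], [2, 4, 1, 1, 2], [1, 1, 2, 1, 2], [2, 1, 1, 2, 1], [1, 2, 2, 1, 3]]
A^3 = [[4, 7, 5, 3, 7], [7, 6, 6, 6, 7], [5, 6, 2, 3, 3], [3, 6, 3, 2, 5], [7, 7, 3, 5, 4]]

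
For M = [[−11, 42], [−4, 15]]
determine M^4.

tr M = 4 and det M = 3, so the characteristic polynomial is λ² − (4)λ + (3) with roots 3 and 1.
Eigenvectors give P = [[3, 7], [1, 2]] with P⁻¹ = [[−2, 7], [1, −3]], and M = P·diag(3, 1)·P⁻¹.
Then M^4 = P·diag(81, 1)·P⁻¹ = [[243, 7], [81, 2]] · [[−2, 7], [1, −3]] = [[−479, 1680], [−160, 561]].

[[−479, 1680], [−160, 561]]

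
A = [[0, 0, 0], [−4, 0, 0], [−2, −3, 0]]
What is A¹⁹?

A is strictly triangular, hence nilpotent: A³ = 0, so A¹⁹ = 0.

[[0, 0, 0], [0, 0, 0], [0, 0, 0]]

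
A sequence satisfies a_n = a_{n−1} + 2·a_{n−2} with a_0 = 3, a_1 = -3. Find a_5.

With companion matrix C = [[1, 2], [1, 0]], [a_n, a_{n−1}]ᵀ = C·[a_{n−1}, a_{n−2}]ᵀ, so [a_5, a_4]ᵀ = C⁴·[a_1, a_0]ᵀ.
C⁴ = [[11, 10], [5, 6]], giving [a_5, a_4]ᵀ = [[-3], [3]].

-3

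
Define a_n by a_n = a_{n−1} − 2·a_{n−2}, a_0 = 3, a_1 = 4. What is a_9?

With companion matrix T = [[1, −2], [1, 0]], [a_n, a_{n−1}]ᵀ = T·[a_{n−1}, a_{n−2}]ᵀ, so [a_9, a_8]ᵀ = T⁸·[a_1, a_0]ᵀ.
T⁸ = [[−17, 6], [−3, −14]], giving [a_9, a_8]ᵀ = [[−50], [−54]].

−50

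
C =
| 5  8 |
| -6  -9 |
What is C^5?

tr C = -4 and det C = 3, so the characteristic polynomial is λ² − (-4)λ + (3) with roots -3 and -1.
Eigenvectors give P = [[-1, 4], [1, -3]] with P⁻¹ = [[3, 4], [1, 1]], and C = P·diag(-3, -1)·P⁻¹.
Then C^5 = P·diag(-243, -1)·P⁻¹ = [[243, -4], [-243, 3]] · [[3, 4], [1, 1]] = [[725, 968], [-726, -969]].

[[725, 968], [-726, -969]]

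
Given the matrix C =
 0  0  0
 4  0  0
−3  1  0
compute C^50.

[[0, 0, 0], [0, 0, 0], [0, 0, 0]]

C is strictly triangular, hence nilpotent: C^3 = 0, so C^50 = 0.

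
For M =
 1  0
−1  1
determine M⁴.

M = I + N where N = [[0, 0], [−1, 0]] is strictly lower-triangular, so N² = 0.
(I + N)⁴ = I + 4·N = [[1, 0], [−4, 1]].

[[1, 0], [−4, 1]]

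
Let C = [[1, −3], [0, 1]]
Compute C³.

C = I + N where N = [[0, −3], [0, 0]] is strictly upper-triangular, so N² = 0.
(I + N)³ = I + 3·N = [[1, −9], [0, 1]].

[[1, −9], [0, 1]]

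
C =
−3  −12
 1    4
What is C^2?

[[−3, −12], [1, 4]]

C² = C (a projection; rank 1, trace 1), so C^2 = C.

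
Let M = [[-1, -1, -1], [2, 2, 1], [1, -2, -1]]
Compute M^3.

[[5, 2, 2], [-4, -1, -2], [-2, 4, 5]]

M^2 = [[-2, 1, 1], [3, 0, -1], [-6, -3, -2]]
M^3 = [[5, 2, 2], [-4, -1, -2], [-2, 4, 5]]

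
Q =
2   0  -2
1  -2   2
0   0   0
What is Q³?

[[8, 0, -8], [4, -8, 8], [0, 0, 0]]

Q² = [[4, 0, -4], [0, 4, -6], [0, 0, 0]]
Q³ = [[8, 0, -8], [4, -8, 8], [0, 0, 0]]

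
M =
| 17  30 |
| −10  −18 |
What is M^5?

tr M = −1 and det M = −6, so the characteristic polynomial is λ² − (−1)λ + (−6) with roots 2 and −3.
Eigenvectors give P = [[2, −3], [−1, 2]] with P⁻¹ = [[2, 3], [1, 2]], and M = P·diag(2, −3)·P⁻¹.
Then M^5 = P·diag(32, −243)·P⁻¹ = [[64, 729], [−32, −486]] · [[2, 3], [1, 2]] = [[857, 1650], [−550, −1068]].

[[857, 1650], [−550, −1068]]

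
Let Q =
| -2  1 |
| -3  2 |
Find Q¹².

[[1, 0], [0, 1]]

Q² = I (check: tr Q = 0 and det Q = -1), so Q¹² = I since 12 is even.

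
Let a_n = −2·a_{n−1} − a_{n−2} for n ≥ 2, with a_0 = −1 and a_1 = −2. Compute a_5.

−14

With companion matrix Q = [[−2, −1], [1, 0]], [a_n, a_{n−1}]ᵀ = Q·[a_{n−1}, a_{n−2}]ᵀ, so [a_5, a_4]ᵀ = Q⁴·[a_1, a_0]ᵀ.
Q⁴ = [[5, 4], [−4, −3]], giving [a_5, a_4]ᵀ = [[−14], [11]].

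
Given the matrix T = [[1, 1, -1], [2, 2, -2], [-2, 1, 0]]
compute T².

[[5, 2, -3], [10, 4, -6], [0, 0, 0]]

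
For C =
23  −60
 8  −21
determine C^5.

[[1463, −3660], [488, −1221]]

tr C = 2 and det C = −3, so the characteristic polynomial is λ² − (2)λ + (−3) with roots −1 and 3.
Eigenvectors give P = [[5, 3], [2, 1]] with P⁻¹ = [[−1, 3], [2, −5]], and C = P·diag(−1, 3)·P⁻¹.
Then C^5 = P·diag(−1, 243)·P⁻¹ = [[−5, 729], [−2, 243]] · [[−1, 3], [2, −5]] = [[1463, −3660], [488, −1221]].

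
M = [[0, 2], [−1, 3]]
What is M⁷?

tr M = 3 and det M = 2, so the characteristic polynomial is λ² − (3)λ + (2) with roots 2 and 1.
Eigenvectors give P = [[−1, −2], [−1, −1]] with P⁻¹ = [[1, −2], [−1, 1]], and M = P·diag(2, 1)·P⁻¹.
Then M⁷ = P·diag(128, 1)·P⁻¹ = [[−128, −2], [−128, −1]] · [[1, −2], [−1, 1]] = [[−126, 254], [−127, 255]].

[[−126, 254], [−127, 255]]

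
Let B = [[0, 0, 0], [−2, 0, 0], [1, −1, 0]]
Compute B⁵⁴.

[[0, 0, 0], [0, 0, 0], [0, 0, 0]]

B is strictly triangular, hence nilpotent: B³ = 0, so B⁵⁴ = 0.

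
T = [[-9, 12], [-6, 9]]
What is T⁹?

tr T = 0 and det T = -9, so the characteristic polynomial is λ² − (0)λ + (-9) with roots -3 and 3.
Eigenvectors give P = [[2, 1], [1, 1]] with P⁻¹ = [[1, -1], [-1, 2]], and T = P·diag(-3, 3)·P⁻¹.
Then T⁹ = P·diag(-19683, 19683)·P⁻¹ = [[-39366, 19683], [-19683, 19683]] · [[1, -1], [-1, 2]] = [[-59049, 78732], [-39366, 59049]].

[[-59049, 78732], [-39366, 59049]]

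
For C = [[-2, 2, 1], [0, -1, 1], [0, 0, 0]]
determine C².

[[4, -6, 0], [0, 1, -1], [0, 0, 0]]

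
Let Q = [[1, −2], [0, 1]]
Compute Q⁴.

Q = I + N where N = [[0, −2], [0, 0]] is strictly upper-triangular, so N² = 0.
(I + N)⁴ = I + 4·N = [[1, −8], [0, 1]].

[[1, −8], [0, 1]]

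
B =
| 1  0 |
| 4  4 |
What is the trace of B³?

B² = [[1, 0], [20, 16]]
B³ = [[1, 0], [84, 64]]

65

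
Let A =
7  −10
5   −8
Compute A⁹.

tr A = −1 and det A = −6, so the characteristic polynomial is λ² − (−1)λ + (−6) with roots 2 and −3.
Eigenvectors give P = [[2, 1], [1, 1]] with P⁻¹ = [[1, −1], [−1, 2]], and A = P·diag(2, −3)·P⁻¹.
Then A⁹ = P·diag(512, −19683)·P⁻¹ = [[1024, −19683], [512, −19683]] · [[1, −1], [−1, 2]] = [[20707, −40390], [20195, −39878]].

[[20707, −40390], [20195, −39878]]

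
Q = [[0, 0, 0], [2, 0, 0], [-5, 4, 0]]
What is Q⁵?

Q is strictly triangular, hence nilpotent: Q³ = 0, so Q⁵ = 0.

[[0, 0, 0], [0, 0, 0], [0, 0, 0]]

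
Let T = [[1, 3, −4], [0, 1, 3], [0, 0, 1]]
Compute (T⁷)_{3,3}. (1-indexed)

T = I + N where N = [[0, 3, −4], [0, 0, 3], [0, 0, 0]] is strictly upper-triangular, so N³ = 0.
(I + N)⁷ = I + 7·N + 21·N² = [[1, 21, 161], [0, 1, 21], [0, 0, 1]].

1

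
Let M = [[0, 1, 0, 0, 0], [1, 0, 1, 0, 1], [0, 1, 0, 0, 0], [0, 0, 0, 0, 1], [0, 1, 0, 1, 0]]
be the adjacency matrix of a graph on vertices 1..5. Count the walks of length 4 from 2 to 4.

The number of length-4 walks from vertex 2 to vertex 4 is entry (2,4) of M⁴, where M is the adjacency matrix.
M² = [[1, 0, 1, 0, 1], [0, 3, 0, 1, 0], [1, 0, 1, 0, 1], [0, 1, 0, 1, 0], [1, 0, 1, 0, 2]]
M³ = [[0, 3, 0, 1, 0], [3, 0, 3, 0, 4], [0, 3, 0, 1, 0], [1, 0, 1, 0, 2], [0, 4, 0, 2, 0]]
M⁴ = [[3, 0, 3, 0, 4], [0, 10, 0, 4, 0], [3, 0, 3, 0, 4], [0, 4, 0, 2, 0], [4, 0, 4, 0, 6]]

4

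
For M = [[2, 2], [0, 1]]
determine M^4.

M^2 = [[4, 6], [0, 1]]
M^3 = [[8, 14], [0, 1]]
M^4 = [[16, 30], [0, 1]]

[[16, 30], [0, 1]]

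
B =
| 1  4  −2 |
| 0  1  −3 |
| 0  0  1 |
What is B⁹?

[[1, 36, −450], [0, 1, −27], [0, 0, 1]]

B = I + N where N = [[0, 4, −2], [0, 0, −3], [0, 0, 0]] is strictly upper-triangular, so N³ = 0.
(I + N)⁹ = I + 9·N + 36·N² = [[1, 36, −450], [0, 1, −27], [0, 0, 1]].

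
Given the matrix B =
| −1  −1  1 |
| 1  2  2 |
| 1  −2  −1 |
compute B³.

B² = [[1, −3, −4], [3, −1, 3], [−4, −3, −2]]
B³ = [[−8, 1, −1], [−1, −11, −2], [−1, 2, −8]]

[[−8, 1, −1], [−1, −11, −2], [−1, 2, −8]]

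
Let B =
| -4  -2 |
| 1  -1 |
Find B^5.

tr B = -5 and det B = 6, so the characteristic polynomial is λ² − (-5)λ + (6) with roots -3 and -2.
Eigenvectors give P = [[2, -1], [-1, 1]] with P⁻¹ = [[1, 1], [1, 2]], and B = P·diag(-3, -2)·P⁻¹.
Then B^5 = P·diag(-243, -32)·P⁻¹ = [[-486, 32], [243, -32]] · [[1, 1], [1, 2]] = [[-454, -422], [211, 179]].

[[-454, -422], [211, 179]]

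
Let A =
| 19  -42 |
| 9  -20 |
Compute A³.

[[55, -126], [27, -62]]

tr A = -1 and det A = -2, so the characteristic polynomial is λ² − (-1)λ + (-2) with roots 1 and -2.
Eigenvectors give P = [[7, 2], [3, 1]] with P⁻¹ = [[1, -2], [-3, 7]], and A = P·diag(1, -2)·P⁻¹.
Then A³ = P·diag(1, -8)·P⁻¹ = [[7, -16], [3, -8]] · [[1, -2], [-3, 7]] = [[55, -126], [27, -62]].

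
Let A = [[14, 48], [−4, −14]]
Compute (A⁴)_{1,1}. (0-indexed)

16

tr A = 0 and det A = −4, so the characteristic polynomial is λ² − (0)λ + (−4) with roots 2 and −2.
Eigenvectors give P = [[−4, 3], [1, −1]] with P⁻¹ = [[−1, −3], [−1, −4]], and A = P·diag(2, −2)·P⁻¹.
Then A⁴ = P·diag(16, 16)·P⁻¹ = [[−64, 48], [16, −16]] · [[−1, −3], [−1, −4]] = [[16, 0], [0, 16]].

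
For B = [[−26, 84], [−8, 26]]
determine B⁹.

tr B = 0 and det B = −4, so the characteristic polynomial is λ² − (0)λ + (−4) with roots −2 and 2.
Eigenvectors give P = [[7, 3], [2, 1]] with P⁻¹ = [[1, −3], [−2, 7]], and B = P·diag(−2, 2)·P⁻¹.
Then B⁹ = P·diag(−512, 512)·P⁻¹ = [[−3584, 1536], [−1024, 512]] · [[1, −3], [−2, 7]] = [[−6656, 21504], [−2048, 6656]].

[[−6656, 21504], [−2048, 6656]]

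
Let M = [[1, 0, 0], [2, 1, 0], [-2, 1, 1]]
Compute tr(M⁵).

3

M = I + N where N = [[0, 0, 0], [2, 0, 0], [-2, 1, 0]] is strictly lower-triangular, so N³ = 0.
(I + N)⁵ = I + 5·N + 10·N² = [[1, 0, 0], [10, 1, 0], [10, 5, 1]].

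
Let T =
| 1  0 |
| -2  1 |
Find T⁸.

T = I + N where N = [[0, 0], [-2, 0]] is strictly lower-triangular, so N² = 0.
(I + N)⁸ = I + 8·N = [[1, 0], [-16, 1]].

[[1, 0], [-16, 1]]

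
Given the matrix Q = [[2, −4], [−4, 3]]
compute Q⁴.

[[800, −900], [−900, 1025]]

Q² = [[20, −20], [−20, 25]]
Q³ = [[120, −140], [−140, 155]]
Q⁴ = [[800, −900], [−900, 1025]]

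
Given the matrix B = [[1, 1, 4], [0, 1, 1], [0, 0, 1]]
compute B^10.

B = I + N where N = [[0, 1, 4], [0, 0, 1], [0, 0, 0]] is strictly upper-triangular, so N^3 = 0.
(I + N)^10 = I + 10·N + 45·N^2 = [[1, 10, 85], [0, 1, 10], [0, 0, 1]].

[[1, 10, 85], [0, 1, 10], [0, 0, 1]]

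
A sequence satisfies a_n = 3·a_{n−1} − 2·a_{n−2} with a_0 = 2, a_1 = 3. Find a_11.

2049

With companion matrix T = [[3, −2], [1, 0]], [a_n, a_{n−1}]ᵀ = T·[a_{n−1}, a_{n−2}]ᵀ, so [a_11, a_10]ᵀ = T¹⁰·[a_1, a_0]ᵀ.
T¹⁰ = [[2047, −2046], [1023, −1022]], giving [a_11, a_10]ᵀ = [[2049], [1025]].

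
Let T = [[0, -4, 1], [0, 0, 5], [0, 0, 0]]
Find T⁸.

[[0, 0, 0], [0, 0, 0], [0, 0, 0]]

T is strictly triangular, hence nilpotent: T³ = 0, so T⁸ = 0.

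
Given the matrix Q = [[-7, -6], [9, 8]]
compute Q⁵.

[[-67, -66], [99, 98]]

tr Q = 1 and det Q = -2, so the characteristic polynomial is λ² − (1)λ + (-2) with roots 2 and -1.
Eigenvectors give P = [[-2, -1], [3, 1]] with P⁻¹ = [[1, 1], [-3, -2]], and Q = P·diag(2, -1)·P⁻¹.
Then Q⁵ = P·diag(32, -1)·P⁻¹ = [[-64, 1], [96, -1]] · [[1, 1], [-3, -2]] = [[-67, -66], [99, 98]].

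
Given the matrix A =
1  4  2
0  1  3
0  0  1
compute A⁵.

A = I + N where N = [[0, 4, 2], [0, 0, 3], [0, 0, 0]] is strictly upper-triangular, so N³ = 0.
(I + N)⁵ = I + 5·N + 10·N² = [[1, 20, 130], [0, 1, 15], [0, 0, 1]].

[[1, 20, 130], [0, 1, 15], [0, 0, 1]]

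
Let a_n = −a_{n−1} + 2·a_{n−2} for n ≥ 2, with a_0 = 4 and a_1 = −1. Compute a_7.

−211

With companion matrix Q = [[−1, 2], [1, 0]], [a_n, a_{n−1}]ᵀ = Q·[a_{n−1}, a_{n−2}]ᵀ, so [a_7, a_6]ᵀ = Q^6·[a_1, a_0]ᵀ.
Q^6 = [[43, −42], [−21, 22]], giving [a_7, a_6]ᵀ = [[−211], [109]].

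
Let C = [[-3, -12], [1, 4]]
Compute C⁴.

[[-3, -12], [1, 4]]

C² = C (a projection; rank 1, trace 1), so C⁴ = C.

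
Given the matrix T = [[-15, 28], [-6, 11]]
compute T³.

tr T = -4 and det T = 3, so the characteristic polynomial is λ² − (-4)λ + (3) with roots -1 and -3.
Eigenvectors give P = [[2, 7], [1, 3]] with P⁻¹ = [[-3, 7], [1, -2]], and T = P·diag(-1, -3)·P⁻¹.
Then T³ = P·diag(-1, -27)·P⁻¹ = [[-2, -189], [-1, -81]] · [[-3, 7], [1, -2]] = [[-183, 364], [-78, 155]].

[[-183, 364], [-78, 155]]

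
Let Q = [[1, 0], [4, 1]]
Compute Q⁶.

[[1, 0], [24, 1]]

Q = I + N where N = [[0, 0], [4, 0]] is strictly lower-triangular, so N² = 0.
(I + N)⁶ = I + 6·N = [[1, 0], [24, 1]].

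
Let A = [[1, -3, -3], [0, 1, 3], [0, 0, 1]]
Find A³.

[[1, -9, -36], [0, 1, 9], [0, 0, 1]]

A = I + N where N = [[0, -3, -3], [0, 0, 3], [0, 0, 0]] is strictly upper-triangular, so N³ = 0.
(I + N)³ = I + 3·N + 3·N² = [[1, -9, -36], [0, 1, 9], [0, 0, 1]].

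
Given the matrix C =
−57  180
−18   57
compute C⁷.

[[−41553, 131220], [−13122, 41553]]

tr C = 0 and det C = −9, so the characteristic polynomial is λ² − (0)λ + (−9) with roots 3 and −3.
Eigenvectors give P = [[3, 10], [1, 3]] with P⁻¹ = [[−3, 10], [1, −3]], and C = P·diag(3, −3)·P⁻¹.
Then C⁷ = P·diag(2187, −2187)·P⁻¹ = [[6561, −21870], [2187, −6561]] · [[−3, 10], [1, −3]] = [[−41553, 131220], [−13122, 41553]].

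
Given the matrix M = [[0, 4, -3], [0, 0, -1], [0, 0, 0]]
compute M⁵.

[[0, 0, 0], [0, 0, 0], [0, 0, 0]]

M is strictly triangular, hence nilpotent: M³ = 0, so M⁵ = 0.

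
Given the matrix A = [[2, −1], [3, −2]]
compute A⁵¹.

A² = I (check: tr A = 0 and det A = −1), so A⁵¹ = A since 51 is odd.

[[2, −1], [3, −2]]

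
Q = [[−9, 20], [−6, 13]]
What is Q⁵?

tr Q = 4 and det Q = 3, so the characteristic polynomial is λ² − (4)λ + (3) with roots 3 and 1.
Eigenvectors give P = [[−5, −2], [−3, −1]] with P⁻¹ = [[1, −2], [−3, 5]], and Q = P·diag(3, 1)·P⁻¹.
Then Q⁵ = P·diag(243, 1)·P⁻¹ = [[−1215, −2], [−729, −1]] · [[1, −2], [−3, 5]] = [[−1209, 2420], [−726, 1453]].

[[−1209, 2420], [−726, 1453]]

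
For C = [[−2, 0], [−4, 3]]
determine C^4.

C^2 = [[4, 0], [−4, 9]]
C^3 = [[−8, 0], [−28, 27]]
C^4 = [[16, 0], [−52, 81]]

[[16, 0], [−52, 81]]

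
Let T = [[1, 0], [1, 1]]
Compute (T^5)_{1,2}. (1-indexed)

T = I + N where N = [[0, 0], [1, 0]] is strictly lower-triangular, so N^2 = 0.
(I + N)^5 = I + 5·N = [[1, 0], [5, 1]].

0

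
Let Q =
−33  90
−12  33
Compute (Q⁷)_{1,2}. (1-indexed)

65610

tr Q = 0 and det Q = −9, so the characteristic polynomial is λ² − (0)λ + (−9) with roots −3 and 3.
Eigenvectors give P = [[3, −5], [1, −2]] with P⁻¹ = [[2, −5], [1, −3]], and Q = P·diag(−3, 3)·P⁻¹.
Then Q⁷ = P·diag(−2187, 2187)·P⁻¹ = [[−6561, −10935], [−2187, −4374]] · [[2, −5], [1, −3]] = [[−24057, 65610], [−8748, 24057]].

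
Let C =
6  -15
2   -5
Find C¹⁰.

C² = C (a projection; rank 1, trace 1), so C¹⁰ = C.

[[6, -15], [2, -5]]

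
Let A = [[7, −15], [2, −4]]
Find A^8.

tr A = 3 and det A = 2, so the characteristic polynomial is λ² − (3)λ + (2) with roots 1 and 2.
Eigenvectors give P = [[−5, 3], [−2, 1]] with P⁻¹ = [[1, −3], [2, −5]], and A = P·diag(1, 2)·P⁻¹.
Then A^8 = P·diag(1, 256)·P⁻¹ = [[−5, 768], [−2, 256]] · [[1, −3], [2, −5]] = [[1531, −3825], [510, −1274]].

[[1531, −3825], [510, −1274]]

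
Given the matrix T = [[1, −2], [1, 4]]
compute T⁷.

[[−1931, −4118], [2059, 4246]]

tr T = 5 and det T = 6, so the characteristic polynomial is λ² − (5)λ + (6) with roots 2 and 3.
Eigenvectors give P = [[2, −1], [−1, 1]] with P⁻¹ = [[1, 1], [1, 2]], and T = P·diag(2, 3)·P⁻¹.
Then T⁷ = P·diag(128, 2187)·P⁻¹ = [[256, −2187], [−128, 2187]] · [[1, 1], [1, 2]] = [[−1931, −4118], [2059, 4246]].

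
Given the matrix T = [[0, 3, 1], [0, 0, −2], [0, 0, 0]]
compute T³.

T is strictly triangular, hence nilpotent: T³ = 0, so T³ = 0.

[[0, 0, 0], [0, 0, 0], [0, 0, 0]]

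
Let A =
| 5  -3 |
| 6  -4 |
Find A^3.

[[17, -9], [18, -10]]

tr A = 1 and det A = -2, so the characteristic polynomial is λ² − (1)λ + (-2) with roots -1 and 2.
Eigenvectors give P = [[-1, 1], [-2, 1]] with P⁻¹ = [[1, -1], [2, -1]], and A = P·diag(-1, 2)·P⁻¹.
Then A^3 = P·diag(-1, 8)·P⁻¹ = [[1, 8], [2, 8]] · [[1, -1], [2, -1]] = [[17, -9], [18, -10]].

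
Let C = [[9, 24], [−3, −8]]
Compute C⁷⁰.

[[9, 24], [−3, −8]]

C² = C (a projection; rank 1, trace 1), so C⁷⁰ = C.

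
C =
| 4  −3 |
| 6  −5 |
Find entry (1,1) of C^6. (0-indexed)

tr C = −1 and det C = −2, so the characteristic polynomial is λ² − (−1)λ + (−2) with roots 1 and −2.
Eigenvectors give P = [[1, 1], [1, 2]] with P⁻¹ = [[2, −1], [−1, 1]], and C = P·diag(1, −2)·P⁻¹.
Then C^6 = P·diag(1, 64)·P⁻¹ = [[1, 64], [1, 128]] · [[2, −1], [−1, 1]] = [[−62, 63], [−126, 127]].

127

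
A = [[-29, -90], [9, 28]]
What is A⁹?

[[-5129, -15390], [1539, 4618]]

tr A = -1 and det A = -2, so the characteristic polynomial is λ² − (-1)λ + (-2) with roots 1 and -2.
Eigenvectors give P = [[3, -10], [-1, 3]] with P⁻¹ = [[-3, -10], [-1, -3]], and A = P·diag(1, -2)·P⁻¹.
Then A⁹ = P·diag(1, -512)·P⁻¹ = [[3, 5120], [-1, -1536]] · [[-3, -10], [-1, -3]] = [[-5129, -15390], [1539, 4618]].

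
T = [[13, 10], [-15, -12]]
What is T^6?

[[2059, 1330], [-1995, -1266]]

tr T = 1 and det T = -6, so the characteristic polynomial is λ² − (1)λ + (-6) with roots -2 and 3.
Eigenvectors give P = [[-2, 1], [3, -1]] with P⁻¹ = [[1, 1], [3, 2]], and T = P·diag(-2, 3)·P⁻¹.
Then T^6 = P·diag(64, 729)·P⁻¹ = [[-128, 729], [192, -729]] · [[1, 1], [3, 2]] = [[2059, 1330], [-1995, -1266]].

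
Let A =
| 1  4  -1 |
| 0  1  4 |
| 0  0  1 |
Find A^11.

A = I + N where N = [[0, 4, -1], [0, 0, 4], [0, 0, 0]] is strictly upper-triangular, so N^3 = 0.
(I + N)^11 = I + 11·N + 55·N^2 = [[1, 44, 869], [0, 1, 44], [0, 0, 1]].

[[1, 44, 869], [0, 1, 44], [0, 0, 1]]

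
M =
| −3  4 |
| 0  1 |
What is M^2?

[[9, −8], [0, 1]]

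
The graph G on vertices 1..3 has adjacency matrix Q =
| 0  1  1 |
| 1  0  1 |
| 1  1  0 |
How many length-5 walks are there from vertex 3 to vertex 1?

11

The number of length-5 walks from vertex 3 to vertex 1 is entry (3,1) of Q⁵, where Q is the adjacency matrix.
Q² = [[2, 1, 1], [1, 2, 1], [1, 1, 2]]
Q³ = [[2, 3, 3], [3, 2, 3], [3, 3, 2]]
Q⁴ = [[6, 5, 5], [5, 6, 5], [5, 5, 6]]
Q⁵ = [[10, 11, 11], [11, 10, 11], [11, 11, 10]]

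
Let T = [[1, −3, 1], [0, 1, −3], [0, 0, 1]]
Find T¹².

T = I + N where N = [[0, −3, 1], [0, 0, −3], [0, 0, 0]] is strictly upper-triangular, so N³ = 0.
(I + N)¹² = I + 12·N + 66·N² = [[1, −36, 606], [0, 1, −36], [0, 0, 1]].

[[1, −36, 606], [0, 1, −36], [0, 0, 1]]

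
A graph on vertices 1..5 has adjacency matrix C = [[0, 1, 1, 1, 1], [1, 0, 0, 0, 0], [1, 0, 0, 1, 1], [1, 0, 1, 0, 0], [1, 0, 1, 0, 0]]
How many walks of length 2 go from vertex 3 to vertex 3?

The number of length-2 walks from vertex 3 to vertex 3 is entry (3,3) of C^2, where C is the adjacency matrix.
C^2 = [[4, 0, 2, 1, 1], [0, 1, 1, 1, 1], [2, 1, 3, 1, 1], [1, 1, 1, 2, 2], [1, 1, 1, 2, 2]]

3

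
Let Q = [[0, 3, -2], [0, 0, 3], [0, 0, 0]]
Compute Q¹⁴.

[[0, 0, 0], [0, 0, 0], [0, 0, 0]]

Q is strictly triangular, hence nilpotent: Q³ = 0, so Q¹⁴ = 0.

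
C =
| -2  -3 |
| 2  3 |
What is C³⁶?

C² = C (a projection; rank 1, trace 1), so C³⁶ = C.

[[-2, -3], [2, 3]]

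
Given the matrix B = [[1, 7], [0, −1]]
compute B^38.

B² = I (check: tr B = 0 and det B = −1), so B^38 = I since 38 is even.

[[1, 0], [0, 1]]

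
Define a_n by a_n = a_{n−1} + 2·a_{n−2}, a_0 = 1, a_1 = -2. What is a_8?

-84

With companion matrix M = [[1, 2], [1, 0]], [a_n, a_{n−1}]ᵀ = M·[a_{n−1}, a_{n−2}]ᵀ, so [a_8, a_7]ᵀ = M^7·[a_1, a_0]ᵀ.
M^7 = [[85, 86], [43, 42]], giving [a_8, a_7]ᵀ = [[-84], [-44]].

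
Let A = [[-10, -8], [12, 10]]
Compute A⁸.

[[256, 0], [0, 256]]

tr A = 0 and det A = -4, so the characteristic polynomial is λ² − (0)λ + (-4) with roots 2 and -2.
Eigenvectors give P = [[2, 1], [-3, -1]] with P⁻¹ = [[-1, -1], [3, 2]], and A = P·diag(2, -2)·P⁻¹.
Then A⁸ = P·diag(256, 256)·P⁻¹ = [[512, 256], [-768, -256]] · [[-1, -1], [3, 2]] = [[256, 0], [0, 256]].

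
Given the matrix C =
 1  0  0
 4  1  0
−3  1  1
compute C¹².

[[1, 0, 0], [48, 1, 0], [228, 12, 1]]

C = I + N where N = [[0, 0, 0], [4, 0, 0], [−3, 1, 0]] is strictly lower-triangular, so N³ = 0.
(I + N)¹² = I + 12·N + 66·N² = [[1, 0, 0], [48, 1, 0], [228, 12, 1]].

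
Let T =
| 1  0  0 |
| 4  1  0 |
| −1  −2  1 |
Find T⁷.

T = I + N where N = [[0, 0, 0], [4, 0, 0], [−1, −2, 0]] is strictly lower-triangular, so N³ = 0.
(I + N)⁷ = I + 7·N + 21·N² = [[1, 0, 0], [28, 1, 0], [−175, −14, 1]].

[[1, 0, 0], [28, 1, 0], [−175, −14, 1]]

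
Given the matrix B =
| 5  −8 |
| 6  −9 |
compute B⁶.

[[−2183, 2912], [−2184, 2913]]

tr B = −4 and det B = 3, so the characteristic polynomial is λ² − (−4)λ + (3) with roots −3 and −1.
Eigenvectors give P = [[−1, 4], [−1, 3]] with P⁻¹ = [[3, −4], [1, −1]], and B = P·diag(−3, −1)·P⁻¹.
Then B⁶ = P·diag(729, 1)·P⁻¹ = [[−729, 4], [−729, 3]] · [[3, −4], [1, −1]] = [[−2183, 2912], [−2184, 2913]].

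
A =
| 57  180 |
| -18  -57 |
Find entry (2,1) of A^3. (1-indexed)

tr A = 0 and det A = -9, so the characteristic polynomial is λ² − (0)λ + (-9) with roots 3 and -3.
Eigenvectors give P = [[10, -3], [-3, 1]] with P⁻¹ = [[1, 3], [3, 10]], and A = P·diag(3, -3)·P⁻¹.
Then A^3 = P·diag(27, -27)·P⁻¹ = [[270, 81], [-81, -27]] · [[1, 3], [3, 10]] = [[513, 1620], [-162, -513]].

-162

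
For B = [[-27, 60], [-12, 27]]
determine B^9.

tr B = 0 and det B = -9, so the characteristic polynomial is λ² − (0)λ + (-9) with roots -3 and 3.
Eigenvectors give P = [[-5, -2], [-2, -1]] with P⁻¹ = [[-1, 2], [2, -5]], and B = P·diag(-3, 3)·P⁻¹.
Then B^9 = P·diag(-19683, 19683)·P⁻¹ = [[98415, -39366], [39366, -19683]] · [[-1, 2], [2, -5]] = [[-177147, 393660], [-78732, 177147]].

[[-177147, 393660], [-78732, 177147]]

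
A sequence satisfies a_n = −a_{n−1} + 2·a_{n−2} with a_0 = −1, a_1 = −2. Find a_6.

With companion matrix Q = [[−1, 2], [1, 0]], [a_n, a_{n−1}]ᵀ = Q·[a_{n−1}, a_{n−2}]ᵀ, so [a_6, a_5]ᵀ = Q⁵·[a_1, a_0]ᵀ.
Q⁵ = [[−21, 22], [11, −10]], giving [a_6, a_5]ᵀ = [[20], [−12]].

20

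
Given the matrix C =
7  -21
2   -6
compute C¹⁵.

[[7, -21], [2, -6]]

C² = C (a projection; rank 1, trace 1), so C¹⁵ = C.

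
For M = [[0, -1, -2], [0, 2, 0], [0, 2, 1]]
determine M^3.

[[0, -16, -2], [0, 8, 0], [0, 14, 1]]

M^2 = [[0, -6, -2], [0, 4, 0], [0, 6, 1]]
M^3 = [[0, -16, -2], [0, 8, 0], [0, 14, 1]]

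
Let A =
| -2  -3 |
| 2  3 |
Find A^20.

[[-2, -3], [2, 3]]

A² = A (a projection; rank 1, trace 1), so A^20 = A.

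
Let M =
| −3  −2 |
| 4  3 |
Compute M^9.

[[−3, −2], [4, 3]]

M² = I (check: tr M = 0 and det M = −1), so M^9 = M since 9 is odd.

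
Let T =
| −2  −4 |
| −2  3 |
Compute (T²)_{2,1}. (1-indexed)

−2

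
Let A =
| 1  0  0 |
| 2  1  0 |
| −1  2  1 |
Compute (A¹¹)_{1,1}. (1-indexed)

1

A = I + N where N = [[0, 0, 0], [2, 0, 0], [−1, 2, 0]] is strictly lower-triangular, so N³ = 0.
(I + N)¹¹ = I + 11·N + 55·N² = [[1, 0, 0], [22, 1, 0], [209, 22, 1]].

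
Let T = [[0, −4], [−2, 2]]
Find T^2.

[[8, −8], [−4, 12]]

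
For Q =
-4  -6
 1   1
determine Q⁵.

tr Q = -3 and det Q = 2, so the characteristic polynomial is λ² − (-3)λ + (2) with roots -1 and -2.
Eigenvectors give P = [[2, 3], [-1, -1]] with P⁻¹ = [[-1, -3], [1, 2]], and Q = P·diag(-1, -2)·P⁻¹.
Then Q⁵ = P·diag(-1, -32)·P⁻¹ = [[-2, -96], [1, 32]] · [[-1, -3], [1, 2]] = [[-94, -186], [31, 61]].

[[-94, -186], [31, 61]]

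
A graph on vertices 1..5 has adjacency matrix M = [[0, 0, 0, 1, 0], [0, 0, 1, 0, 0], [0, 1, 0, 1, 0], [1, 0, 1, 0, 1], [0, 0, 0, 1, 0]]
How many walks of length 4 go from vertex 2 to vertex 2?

The number of length-4 walks from vertex 2 to vertex 2 is entry (2,2) of M⁴, where M is the adjacency matrix.
M² = [[1, 0, 1, 0, 1], [0, 1, 0, 1, 0], [1, 0, 2, 0, 1], [0, 1, 0, 3, 0], [1, 0, 1, 0, 1]]
M³ = [[0, 1, 0, 3, 0], [1, 0, 2, 0, 1], [0, 2, 0, 4, 0], [3, 0, 4, 0, 3], [0, 1, 0, 3, 0]]
M⁴ = [[3, 0, 4, 0, 3], [0, 2, 0, 4, 0], [4, 0, 6, 0, 4], [0, 4, 0, 10, 0], [3, 0, 4, 0, 3]]

2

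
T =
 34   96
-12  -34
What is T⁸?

[[256, 0], [0, 256]]

tr T = 0 and det T = -4, so the characteristic polynomial is λ² − (0)λ + (-4) with roots 2 and -2.
Eigenvectors give P = [[3, 8], [-1, -3]] with P⁻¹ = [[3, 8], [-1, -3]], and T = P·diag(2, -2)·P⁻¹.
Then T⁸ = P·diag(256, 256)·P⁻¹ = [[768, 2048], [-256, -768]] · [[3, 8], [-1, -3]] = [[256, 0], [0, 256]].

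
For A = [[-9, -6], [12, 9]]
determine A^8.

[[6561, 0], [0, 6561]]

tr A = 0 and det A = -9, so the characteristic polynomial is λ² − (0)λ + (-9) with roots 3 and -3.
Eigenvectors give P = [[1, 1], [-2, -1]] with P⁻¹ = [[-1, -1], [2, 1]], and A = P·diag(3, -3)·P⁻¹.
Then A^8 = P·diag(6561, 6561)·P⁻¹ = [[6561, 6561], [-13122, -6561]] · [[-1, -1], [2, 1]] = [[6561, 0], [0, 6561]].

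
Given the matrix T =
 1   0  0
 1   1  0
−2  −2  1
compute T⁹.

[[1, 0, 0], [9, 1, 0], [−90, −18, 1]]

T = I + N where N = [[0, 0, 0], [1, 0, 0], [−2, −2, 0]] is strictly lower-triangular, so N³ = 0.
(I + N)⁹ = I + 9·N + 36·N² = [[1, 0, 0], [9, 1, 0], [−90, −18, 1]].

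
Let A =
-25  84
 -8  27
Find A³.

[[-169, 588], [-56, 195]]

tr A = 2 and det A = -3, so the characteristic polynomial is λ² − (2)λ + (-3) with roots -1 and 3.
Eigenvectors give P = [[-7, -3], [-2, -1]] with P⁻¹ = [[-1, 3], [2, -7]], and A = P·diag(-1, 3)·P⁻¹.
Then A³ = P·diag(-1, 27)·P⁻¹ = [[7, -81], [2, -27]] · [[-1, 3], [2, -7]] = [[-169, 588], [-56, 195]].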